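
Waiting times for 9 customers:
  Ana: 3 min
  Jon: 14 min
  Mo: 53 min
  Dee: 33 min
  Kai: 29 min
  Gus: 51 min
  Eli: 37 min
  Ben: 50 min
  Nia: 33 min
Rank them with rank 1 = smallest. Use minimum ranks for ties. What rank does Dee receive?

Sorted (ascending): 3, 14, 29, 33, 33, 37, 50, 51, 53
The 2 values of 33 occupy positions 4–5 → each gets rank 4.
Dee has value 33 min → rank 4.

4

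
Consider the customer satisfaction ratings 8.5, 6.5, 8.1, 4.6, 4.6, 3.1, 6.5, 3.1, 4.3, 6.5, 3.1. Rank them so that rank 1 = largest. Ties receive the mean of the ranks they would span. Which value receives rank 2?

Sorted (descending): 8.5, 8.1, 6.5, 6.5, 6.5, 4.6, 4.6, 4.3, 3.1, 3.1, 3.1
The 3 values of 6.5 occupy positions 3–5 → average rank 4.
The 2 values of 4.6 occupy positions 6–7 → average rank (6+7)/2 = 6.5.
The 3 values of 3.1 occupy positions 9–11 → average rank 10.
Rank 2 → value 8.1.

8.1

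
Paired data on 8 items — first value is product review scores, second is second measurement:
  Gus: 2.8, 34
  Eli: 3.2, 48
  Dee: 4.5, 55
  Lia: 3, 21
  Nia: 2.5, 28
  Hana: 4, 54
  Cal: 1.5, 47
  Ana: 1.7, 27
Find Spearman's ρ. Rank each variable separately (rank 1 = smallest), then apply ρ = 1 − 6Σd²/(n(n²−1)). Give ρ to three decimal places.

Ranks of variable 1: 4, 6, 8, 5, 3, 7, 1, 2
Ranks of variable 2: 4, 6, 8, 1, 3, 7, 5, 2
d = r₁ − r₂: 0, 0, 0, 4, 0, 0, -4, 0
d²: 0, 0, 0, 16, 0, 0, 16, 0; Σd² = 32
ρ = 1 − 6·32/(8·63) = 1 − 192/504 = 0.619

0.619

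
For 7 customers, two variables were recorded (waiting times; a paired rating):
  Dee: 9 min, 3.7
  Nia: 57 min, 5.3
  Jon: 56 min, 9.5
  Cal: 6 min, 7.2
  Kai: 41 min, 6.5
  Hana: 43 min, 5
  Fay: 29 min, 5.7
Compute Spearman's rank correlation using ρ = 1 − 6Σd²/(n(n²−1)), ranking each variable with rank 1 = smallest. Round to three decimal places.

Ranks of variable 1: 2, 7, 6, 1, 4, 5, 3
Ranks of variable 2: 1, 3, 7, 6, 5, 2, 4
d = r₁ − r₂: 1, 4, -1, -5, -1, 3, -1
d²: 1, 16, 1, 25, 1, 9, 1; Σd² = 54
ρ = 1 − 6·54/(7·48) = 1 − 324/336 = 0.036

0.036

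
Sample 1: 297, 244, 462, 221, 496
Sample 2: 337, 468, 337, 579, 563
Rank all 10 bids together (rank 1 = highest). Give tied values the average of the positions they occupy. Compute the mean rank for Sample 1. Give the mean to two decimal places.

7.00

Sorted (descending): 579, 563, 496, 468, 462, 337, 337, 297, 244, 221
The 2 values of 337 occupy positions 6–7 → average rank (6+7)/2 = 6.5.
Sample 1 values → pooled ranks: 297→8, 244→9, 462→5, 221→10, 496→3
Mean rank = (8 + 9 + 5 + 10 + 3) / 5 = 7.00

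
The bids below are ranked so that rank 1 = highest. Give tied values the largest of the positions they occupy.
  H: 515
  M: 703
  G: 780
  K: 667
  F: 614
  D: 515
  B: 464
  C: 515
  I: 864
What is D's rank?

Sorted (descending): 864, 780, 703, 667, 614, 515, 515, 515, 464
The 3 values of 515 occupy positions 6–8 → each gets rank 8.
D has value 515 → rank 8.

8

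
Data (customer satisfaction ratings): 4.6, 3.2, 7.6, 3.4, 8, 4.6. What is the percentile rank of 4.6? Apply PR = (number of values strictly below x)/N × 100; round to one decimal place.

N = 6.
Strictly below 4.6: 2. Equal to 4.6: 2.
PR = 2/6 × 100 = 33.3

33.3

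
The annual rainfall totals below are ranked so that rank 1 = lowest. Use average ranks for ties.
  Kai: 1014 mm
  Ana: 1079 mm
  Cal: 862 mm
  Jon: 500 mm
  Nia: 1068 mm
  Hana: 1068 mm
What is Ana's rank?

6

Sorted (ascending): 500, 862, 1014, 1068, 1068, 1079
The 2 values of 1068 occupy positions 4–5 → average rank (4+5)/2 = 4.5.
Ana has value 1079 mm → rank 6.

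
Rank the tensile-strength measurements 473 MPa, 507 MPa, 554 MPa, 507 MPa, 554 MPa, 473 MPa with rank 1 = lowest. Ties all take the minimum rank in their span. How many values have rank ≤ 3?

Sorted (ascending): 473, 473, 507, 507, 554, 554
The 2 values of 473 occupy positions 1–2 → each gets rank 1.
The 2 values of 507 occupy positions 3–4 → each gets rank 3.
The 2 values of 554 occupy positions 5–6 → each gets rank 5.
Ranks ≤ 3: {1, 1, 3, 3} → 4 values.

4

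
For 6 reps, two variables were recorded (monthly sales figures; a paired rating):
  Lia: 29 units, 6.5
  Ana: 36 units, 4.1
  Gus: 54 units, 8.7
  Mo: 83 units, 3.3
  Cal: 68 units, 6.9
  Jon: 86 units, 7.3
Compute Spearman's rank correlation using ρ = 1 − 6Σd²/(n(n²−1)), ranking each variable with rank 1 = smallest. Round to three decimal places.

Ranks of variable 1: 1, 2, 3, 5, 4, 6
Ranks of variable 2: 3, 2, 6, 1, 4, 5
d = r₁ − r₂: -2, 0, -3, 4, 0, 1
d²: 4, 0, 9, 16, 0, 1; Σd² = 30
ρ = 1 − 6·30/(6·35) = 1 − 180/210 = 0.143

0.143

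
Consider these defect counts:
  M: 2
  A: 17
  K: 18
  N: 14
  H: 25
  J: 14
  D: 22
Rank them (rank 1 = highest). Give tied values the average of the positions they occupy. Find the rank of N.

Sorted (descending): 25, 22, 18, 17, 14, 14, 2
The 2 values of 14 occupy positions 5–6 → average rank (5+6)/2 = 5.5.
N has value 14 → rank 5.5.

5.5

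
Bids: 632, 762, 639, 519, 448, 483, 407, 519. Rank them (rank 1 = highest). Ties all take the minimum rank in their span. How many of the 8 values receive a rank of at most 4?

Sorted (descending): 762, 639, 632, 519, 519, 483, 448, 407
The 2 values of 519 occupy positions 4–5 → each gets rank 4.
Ranks ≤ 4: {1, 2, 3, 4, 4} → 5 values.

5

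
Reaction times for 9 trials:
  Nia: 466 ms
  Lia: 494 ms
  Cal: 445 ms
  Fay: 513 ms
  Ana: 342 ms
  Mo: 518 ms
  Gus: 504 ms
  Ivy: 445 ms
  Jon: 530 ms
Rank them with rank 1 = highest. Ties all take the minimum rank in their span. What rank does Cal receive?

7

Sorted (descending): 530, 518, 513, 504, 494, 466, 445, 445, 342
The 2 values of 445 occupy positions 7–8 → each gets rank 7.
Cal has value 445 ms → rank 7.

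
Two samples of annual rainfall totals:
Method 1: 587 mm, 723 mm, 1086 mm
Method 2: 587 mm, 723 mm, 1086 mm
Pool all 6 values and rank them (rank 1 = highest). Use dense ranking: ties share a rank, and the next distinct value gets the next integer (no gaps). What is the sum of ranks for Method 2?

6

Sorted (descending): 1086, 1086, 723, 723, 587, 587
The 2 values of 1086 share dense rank 1.
The 2 values of 723 share dense rank 2.
The 2 values of 587 share dense rank 3.
Method 2 values → pooled ranks: 587→3, 723→2, 1086→1
Rank sum = 3 + 2 + 1 = 6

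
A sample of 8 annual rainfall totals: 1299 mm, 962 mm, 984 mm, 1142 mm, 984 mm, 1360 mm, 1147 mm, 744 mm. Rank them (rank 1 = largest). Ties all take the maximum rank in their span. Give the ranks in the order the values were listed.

Sorted (descending): 1360, 1299, 1147, 1142, 984, 984, 962, 744
The 2 values of 984 occupy positions 5–6 → each gets rank 6.

2, 7, 6, 4, 6, 1, 3, 8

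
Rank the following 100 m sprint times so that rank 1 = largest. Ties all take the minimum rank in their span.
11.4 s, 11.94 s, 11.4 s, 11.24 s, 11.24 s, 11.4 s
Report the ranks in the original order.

Sorted (descending): 11.94, 11.4, 11.4, 11.4, 11.24, 11.24
The 3 values of 11.4 occupy positions 2–4 → each gets rank 2.
The 2 values of 11.24 occupy positions 5–6 → each gets rank 5.

2, 1, 2, 5, 5, 2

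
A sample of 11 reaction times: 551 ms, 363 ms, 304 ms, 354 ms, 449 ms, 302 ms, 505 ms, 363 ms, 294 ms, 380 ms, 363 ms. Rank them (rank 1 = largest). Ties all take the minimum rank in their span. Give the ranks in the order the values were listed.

Sorted (descending): 551, 505, 449, 380, 363, 363, 363, 354, 304, 302, 294
The 3 values of 363 occupy positions 5–7 → each gets rank 5.

1, 5, 9, 8, 3, 10, 2, 5, 11, 4, 5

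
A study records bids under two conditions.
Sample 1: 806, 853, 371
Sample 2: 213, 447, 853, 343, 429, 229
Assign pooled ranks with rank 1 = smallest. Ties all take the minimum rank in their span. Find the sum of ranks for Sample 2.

Sorted (ascending): 213, 229, 343, 371, 429, 447, 806, 853, 853
The 2 values of 853 occupy positions 8–9 → each gets rank 8.
Sample 2 values → pooled ranks: 213→1, 447→6, 853→8, 343→3, 429→5, 229→2
Rank sum = 1 + 6 + 8 + 3 + 5 + 2 = 25

25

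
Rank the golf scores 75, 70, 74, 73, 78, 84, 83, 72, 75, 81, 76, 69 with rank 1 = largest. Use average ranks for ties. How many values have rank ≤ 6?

Sorted (descending): 84, 83, 81, 78, 76, 75, 75, 74, 73, 72, 70, 69
The 2 values of 75 occupy positions 6–7 → average rank (6+7)/2 = 6.5.
Ranks ≤ 6: {1, 2, 3, 4, 5} → 5 values.

5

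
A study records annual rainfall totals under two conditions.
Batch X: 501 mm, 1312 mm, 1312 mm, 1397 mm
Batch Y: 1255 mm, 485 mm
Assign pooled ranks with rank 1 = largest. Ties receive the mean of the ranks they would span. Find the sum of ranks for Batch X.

11

Sorted (descending): 1397, 1312, 1312, 1255, 501, 485
The 2 values of 1312 occupy positions 2–3 → average rank (2+3)/2 = 2.5.
Batch X values → pooled ranks: 501→5, 1312→2.5, 1312→2.5, 1397→1
Rank sum = 5 + 2.5 + 2.5 + 1 = 11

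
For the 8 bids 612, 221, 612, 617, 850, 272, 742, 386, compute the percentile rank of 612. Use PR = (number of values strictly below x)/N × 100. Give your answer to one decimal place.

N = 8.
Strictly below 612: 3. Equal to 612: 2.
PR = 3/8 × 100 = 37.5

37.5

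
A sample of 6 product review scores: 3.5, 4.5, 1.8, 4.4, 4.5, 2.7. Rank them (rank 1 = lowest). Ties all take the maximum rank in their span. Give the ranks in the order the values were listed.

3, 6, 1, 4, 6, 2

Sorted (ascending): 1.8, 2.7, 3.5, 4.4, 4.5, 4.5
The 2 values of 4.5 occupy positions 5–6 → each gets rank 6.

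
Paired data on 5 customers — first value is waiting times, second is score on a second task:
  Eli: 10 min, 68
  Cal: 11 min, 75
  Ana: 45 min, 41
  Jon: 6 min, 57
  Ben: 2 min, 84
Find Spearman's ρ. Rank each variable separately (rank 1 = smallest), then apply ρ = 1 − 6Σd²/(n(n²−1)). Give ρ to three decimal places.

-0.600

Ranks of variable 1: 3, 4, 5, 2, 1
Ranks of variable 2: 3, 4, 1, 2, 5
d = r₁ − r₂: 0, 0, 4, 0, -4
d²: 0, 0, 16, 0, 16; Σd² = 32
ρ = 1 − 6·32/(5·24) = 1 − 192/120 = -0.600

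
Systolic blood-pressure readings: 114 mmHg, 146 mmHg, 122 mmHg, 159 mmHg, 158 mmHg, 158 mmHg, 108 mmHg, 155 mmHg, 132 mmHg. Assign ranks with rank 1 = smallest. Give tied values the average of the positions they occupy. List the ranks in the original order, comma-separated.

Sorted (ascending): 108, 114, 122, 132, 146, 155, 158, 158, 159
The 2 values of 158 occupy positions 7–8 → average rank (7+8)/2 = 7.5.

2, 5, 3, 9, 7.5, 7.5, 1, 6, 4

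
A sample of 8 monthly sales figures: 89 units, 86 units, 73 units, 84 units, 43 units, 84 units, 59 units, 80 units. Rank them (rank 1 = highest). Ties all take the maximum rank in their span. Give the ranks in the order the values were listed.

Sorted (descending): 89, 86, 84, 84, 80, 73, 59, 43
The 2 values of 84 occupy positions 3–4 → each gets rank 4.

1, 2, 6, 4, 8, 4, 7, 5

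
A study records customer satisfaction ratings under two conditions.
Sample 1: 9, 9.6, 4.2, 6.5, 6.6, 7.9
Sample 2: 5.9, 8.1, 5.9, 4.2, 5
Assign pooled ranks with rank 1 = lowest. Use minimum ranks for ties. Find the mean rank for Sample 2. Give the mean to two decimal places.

4.20

Sorted (ascending): 4.2, 4.2, 5, 5.9, 5.9, 6.5, 6.6, 7.9, 8.1, 9, 9.6
The 2 values of 4.2 occupy positions 1–2 → each gets rank 1.
The 2 values of 5.9 occupy positions 4–5 → each gets rank 4.
Sample 2 values → pooled ranks: 5.9→4, 8.1→9, 5.9→4, 4.2→1, 5→3
Mean rank = (4 + 9 + 4 + 1 + 3) / 5 = 4.20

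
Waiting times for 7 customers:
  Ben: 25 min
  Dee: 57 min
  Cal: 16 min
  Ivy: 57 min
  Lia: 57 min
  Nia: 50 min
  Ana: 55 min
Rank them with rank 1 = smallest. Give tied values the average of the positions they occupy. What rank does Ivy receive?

Sorted (ascending): 16, 25, 50, 55, 57, 57, 57
The 3 values of 57 occupy positions 5–7 → average rank 6.
Ivy has value 57 min → rank 6.

6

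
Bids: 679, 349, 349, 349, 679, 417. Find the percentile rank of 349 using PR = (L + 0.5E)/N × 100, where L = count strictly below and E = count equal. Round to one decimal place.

25.0

N = 6.
Strictly below 349: 0. Equal to 349: 3.
PR = (0 + 0.5·3)/6 × 100 = 25.0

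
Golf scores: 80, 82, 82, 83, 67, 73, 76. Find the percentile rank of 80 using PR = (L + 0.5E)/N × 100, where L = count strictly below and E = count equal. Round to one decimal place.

50.0

N = 7.
Strictly below 80: 3. Equal to 80: 1.
PR = (3 + 0.5·1)/7 × 100 = 50.0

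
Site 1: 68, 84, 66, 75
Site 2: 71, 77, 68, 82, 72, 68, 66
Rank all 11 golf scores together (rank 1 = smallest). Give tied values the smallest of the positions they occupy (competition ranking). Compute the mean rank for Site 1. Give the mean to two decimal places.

5.75

Sorted (ascending): 66, 66, 68, 68, 68, 71, 72, 75, 77, 82, 84
The 2 values of 66 occupy positions 1–2 → each gets rank 1.
The 3 values of 68 occupy positions 3–5 → each gets rank 3.
Site 1 values → pooled ranks: 68→3, 84→11, 66→1, 75→8
Mean rank = (3 + 11 + 1 + 8) / 4 = 5.75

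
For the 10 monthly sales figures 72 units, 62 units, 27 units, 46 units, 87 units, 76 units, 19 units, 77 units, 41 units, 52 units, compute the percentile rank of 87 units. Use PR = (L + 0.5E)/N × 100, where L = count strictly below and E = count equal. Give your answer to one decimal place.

95.0

N = 10.
Strictly below 87: 9. Equal to 87: 1.
PR = (9 + 0.5·1)/10 × 100 = 95.0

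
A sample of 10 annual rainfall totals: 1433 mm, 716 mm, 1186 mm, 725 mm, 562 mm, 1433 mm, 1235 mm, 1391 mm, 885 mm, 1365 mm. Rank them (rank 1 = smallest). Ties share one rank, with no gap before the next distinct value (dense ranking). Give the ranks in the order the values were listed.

9, 2, 5, 3, 1, 9, 6, 8, 4, 7

Sorted (ascending): 562, 716, 725, 885, 1186, 1235, 1365, 1391, 1433, 1433
The 2 values of 1433 share dense rank 9.
Remaining distinct values take the next consecutive integers.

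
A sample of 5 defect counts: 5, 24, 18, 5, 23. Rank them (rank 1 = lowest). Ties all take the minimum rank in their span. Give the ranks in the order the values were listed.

Sorted (ascending): 5, 5, 18, 23, 24
The 2 values of 5 occupy positions 1–2 → each gets rank 1.

1, 5, 3, 1, 4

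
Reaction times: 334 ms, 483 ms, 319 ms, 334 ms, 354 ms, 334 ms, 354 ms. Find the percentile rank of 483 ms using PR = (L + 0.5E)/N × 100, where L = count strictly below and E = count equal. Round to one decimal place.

92.9

N = 7.
Strictly below 483: 6. Equal to 483: 1.
PR = (6 + 0.5·1)/7 × 100 = 92.9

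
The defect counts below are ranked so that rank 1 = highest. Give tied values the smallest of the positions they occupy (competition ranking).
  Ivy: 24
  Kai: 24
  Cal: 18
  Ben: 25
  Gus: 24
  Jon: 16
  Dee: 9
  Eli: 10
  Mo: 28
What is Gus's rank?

Sorted (descending): 28, 25, 24, 24, 24, 18, 16, 10, 9
The 3 values of 24 occupy positions 3–5 → each gets rank 3.
Gus has value 24 → rank 3.

3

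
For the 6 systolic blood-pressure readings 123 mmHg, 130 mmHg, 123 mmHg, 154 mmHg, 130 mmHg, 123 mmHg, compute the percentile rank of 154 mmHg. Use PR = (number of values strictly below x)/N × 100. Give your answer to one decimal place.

83.3

N = 6.
Strictly below 154: 5. Equal to 154: 1.
PR = 5/6 × 100 = 83.3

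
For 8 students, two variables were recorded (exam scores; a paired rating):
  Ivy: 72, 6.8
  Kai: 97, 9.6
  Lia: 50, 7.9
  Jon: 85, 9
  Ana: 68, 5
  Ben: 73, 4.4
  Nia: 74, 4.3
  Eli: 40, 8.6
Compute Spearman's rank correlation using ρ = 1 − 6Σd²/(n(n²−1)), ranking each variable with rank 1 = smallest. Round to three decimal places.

0.190

Ranks of variable 1: 4, 8, 2, 7, 3, 5, 6, 1
Ranks of variable 2: 4, 8, 5, 7, 3, 2, 1, 6
d = r₁ − r₂: 0, 0, -3, 0, 0, 3, 5, -5
d²: 0, 0, 9, 0, 0, 9, 25, 25; Σd² = 68
ρ = 1 − 6·68/(8·63) = 1 − 408/504 = 0.190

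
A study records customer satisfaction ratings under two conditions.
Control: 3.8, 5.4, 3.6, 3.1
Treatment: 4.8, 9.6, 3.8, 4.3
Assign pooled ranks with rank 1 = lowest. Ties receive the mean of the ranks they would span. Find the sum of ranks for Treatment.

Sorted (ascending): 3.1, 3.6, 3.8, 3.8, 4.3, 4.8, 5.4, 9.6
The 2 values of 3.8 occupy positions 3–4 → average rank (3+4)/2 = 3.5.
Treatment values → pooled ranks: 4.8→6, 9.6→8, 3.8→3.5, 4.3→5
Rank sum = 6 + 8 + 3.5 + 5 = 22.5

22.5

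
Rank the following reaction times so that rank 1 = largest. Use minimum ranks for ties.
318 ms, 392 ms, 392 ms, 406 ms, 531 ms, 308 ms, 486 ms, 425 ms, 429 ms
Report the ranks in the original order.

Sorted (descending): 531, 486, 429, 425, 406, 392, 392, 318, 308
The 2 values of 392 occupy positions 6–7 → each gets rank 6.

8, 6, 6, 5, 1, 9, 2, 4, 3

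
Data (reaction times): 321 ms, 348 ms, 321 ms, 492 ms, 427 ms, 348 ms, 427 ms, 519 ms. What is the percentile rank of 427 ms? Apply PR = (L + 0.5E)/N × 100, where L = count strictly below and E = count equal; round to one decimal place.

N = 8.
Strictly below 427: 4. Equal to 427: 2.
PR = (4 + 0.5·2)/8 × 100 = 62.5

62.5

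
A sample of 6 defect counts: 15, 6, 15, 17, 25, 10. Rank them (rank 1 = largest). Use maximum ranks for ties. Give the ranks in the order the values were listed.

Sorted (descending): 25, 17, 15, 15, 10, 6
The 2 values of 15 occupy positions 3–4 → each gets rank 4.

4, 6, 4, 2, 1, 5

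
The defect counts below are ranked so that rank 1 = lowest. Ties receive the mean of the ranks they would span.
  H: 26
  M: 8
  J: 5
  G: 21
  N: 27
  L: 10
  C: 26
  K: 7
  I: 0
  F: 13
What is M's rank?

4

Sorted (ascending): 0, 5, 7, 8, 10, 13, 21, 26, 26, 27
The 2 values of 26 occupy positions 8–9 → average rank (8+9)/2 = 8.5.
M has value 8 → rank 4.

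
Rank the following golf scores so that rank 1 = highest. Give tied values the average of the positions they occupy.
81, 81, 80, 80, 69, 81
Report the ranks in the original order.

Sorted (descending): 81, 81, 81, 80, 80, 69
The 3 values of 81 occupy positions 1–3 → average rank 2.
The 2 values of 80 occupy positions 4–5 → average rank (4+5)/2 = 4.5.

2, 2, 4.5, 4.5, 6, 2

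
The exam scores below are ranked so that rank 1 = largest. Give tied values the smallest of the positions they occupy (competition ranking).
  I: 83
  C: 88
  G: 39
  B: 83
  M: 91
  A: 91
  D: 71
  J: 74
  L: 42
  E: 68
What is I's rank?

4

Sorted (descending): 91, 91, 88, 83, 83, 74, 71, 68, 42, 39
The 2 values of 91 occupy positions 1–2 → each gets rank 1.
The 2 values of 83 occupy positions 4–5 → each gets rank 4.
I has value 83 → rank 4.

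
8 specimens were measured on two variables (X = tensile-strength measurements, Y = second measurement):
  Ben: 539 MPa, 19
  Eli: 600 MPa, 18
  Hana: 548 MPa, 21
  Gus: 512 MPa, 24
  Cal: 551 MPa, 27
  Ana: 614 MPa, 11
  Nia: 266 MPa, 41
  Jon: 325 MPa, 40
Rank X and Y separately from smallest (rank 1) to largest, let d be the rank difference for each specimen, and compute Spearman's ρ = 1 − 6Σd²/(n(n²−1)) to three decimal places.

Ranks of variable 1: 4, 7, 5, 3, 6, 8, 1, 2
Ranks of variable 2: 3, 2, 4, 5, 6, 1, 8, 7
d = r₁ − r₂: 1, 5, 1, -2, 0, 7, -7, -5
d²: 1, 25, 1, 4, 0, 49, 49, 25; Σd² = 154
ρ = 1 − 6·154/(8·63) = 1 − 924/504 = -0.833

-0.833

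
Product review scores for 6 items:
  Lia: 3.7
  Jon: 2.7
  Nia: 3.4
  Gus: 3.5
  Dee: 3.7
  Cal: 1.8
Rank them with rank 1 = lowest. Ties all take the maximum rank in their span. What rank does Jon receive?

Sorted (ascending): 1.8, 2.7, 3.4, 3.5, 3.7, 3.7
The 2 values of 3.7 occupy positions 5–6 → each gets rank 6.
Jon has value 2.7 → rank 2.

2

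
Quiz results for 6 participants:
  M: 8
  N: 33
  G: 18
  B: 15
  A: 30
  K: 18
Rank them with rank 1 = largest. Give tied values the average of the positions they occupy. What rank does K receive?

Sorted (descending): 33, 30, 18, 18, 15, 8
The 2 values of 18 occupy positions 3–4 → average rank (3+4)/2 = 3.5.
K has value 18 → rank 3.5.

3.5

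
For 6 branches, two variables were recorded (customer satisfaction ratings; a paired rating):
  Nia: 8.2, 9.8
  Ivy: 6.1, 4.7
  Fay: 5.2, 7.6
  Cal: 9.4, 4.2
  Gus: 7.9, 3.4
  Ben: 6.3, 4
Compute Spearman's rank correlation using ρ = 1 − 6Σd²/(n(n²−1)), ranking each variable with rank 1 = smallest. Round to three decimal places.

-0.143

Ranks of variable 1: 5, 2, 1, 6, 4, 3
Ranks of variable 2: 6, 4, 5, 3, 1, 2
d = r₁ − r₂: -1, -2, -4, 3, 3, 1
d²: 1, 4, 16, 9, 9, 1; Σd² = 40
ρ = 1 − 6·40/(6·35) = 1 − 240/210 = -0.143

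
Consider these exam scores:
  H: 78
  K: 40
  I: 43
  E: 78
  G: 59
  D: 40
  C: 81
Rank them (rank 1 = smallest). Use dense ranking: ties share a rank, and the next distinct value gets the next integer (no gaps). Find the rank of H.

4

Sorted (ascending): 40, 40, 43, 59, 78, 78, 81
The 2 values of 40 share dense rank 1.
The 2 values of 78 share dense rank 4.
Remaining distinct values take the next consecutive integers.
H has value 78 → rank 4.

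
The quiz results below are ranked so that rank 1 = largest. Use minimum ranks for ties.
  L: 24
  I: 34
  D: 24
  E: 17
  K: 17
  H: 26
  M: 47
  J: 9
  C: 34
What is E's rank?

Sorted (descending): 47, 34, 34, 26, 24, 24, 17, 17, 9
The 2 values of 34 occupy positions 2–3 → each gets rank 2.
The 2 values of 24 occupy positions 5–6 → each gets rank 5.
The 2 values of 17 occupy positions 7–8 → each gets rank 7.
E has value 17 → rank 7.

7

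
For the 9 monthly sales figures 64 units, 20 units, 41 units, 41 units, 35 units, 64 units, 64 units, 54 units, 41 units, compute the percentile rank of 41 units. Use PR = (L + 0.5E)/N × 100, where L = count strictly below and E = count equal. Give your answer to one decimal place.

38.9

N = 9.
Strictly below 41: 2. Equal to 41: 3.
PR = (2 + 0.5·3)/9 × 100 = 38.9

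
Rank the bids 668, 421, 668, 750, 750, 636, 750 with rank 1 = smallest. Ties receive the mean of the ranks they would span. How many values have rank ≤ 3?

Sorted (ascending): 421, 636, 668, 668, 750, 750, 750
The 2 values of 668 occupy positions 3–4 → average rank (3+4)/2 = 3.5.
The 3 values of 750 occupy positions 5–7 → average rank 6.
Ranks ≤ 3: {1, 2} → 2 values.

2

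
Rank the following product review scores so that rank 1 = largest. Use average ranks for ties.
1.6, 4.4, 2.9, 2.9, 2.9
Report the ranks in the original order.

5, 1, 3, 3, 3

Sorted (descending): 4.4, 2.9, 2.9, 2.9, 1.6
The 3 values of 2.9 occupy positions 2–4 → average rank 3.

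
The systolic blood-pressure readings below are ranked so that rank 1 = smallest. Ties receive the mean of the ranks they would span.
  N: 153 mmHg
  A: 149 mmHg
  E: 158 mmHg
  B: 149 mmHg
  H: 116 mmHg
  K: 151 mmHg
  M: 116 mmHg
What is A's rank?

Sorted (ascending): 116, 116, 149, 149, 151, 153, 158
The 2 values of 116 occupy positions 1–2 → average rank (1+2)/2 = 1.5.
The 2 values of 149 occupy positions 3–4 → average rank (3+4)/2 = 3.5.
A has value 149 mmHg → rank 3.5.

3.5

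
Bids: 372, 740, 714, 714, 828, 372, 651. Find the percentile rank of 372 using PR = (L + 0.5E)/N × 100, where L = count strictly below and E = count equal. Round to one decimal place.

N = 7.
Strictly below 372: 0. Equal to 372: 2.
PR = (0 + 0.5·2)/7 × 100 = 14.3

14.3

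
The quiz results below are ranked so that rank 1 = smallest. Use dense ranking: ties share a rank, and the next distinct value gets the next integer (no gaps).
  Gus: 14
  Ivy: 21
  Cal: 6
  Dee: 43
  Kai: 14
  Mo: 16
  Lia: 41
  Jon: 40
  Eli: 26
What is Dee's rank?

8

Sorted (ascending): 6, 14, 14, 16, 21, 26, 40, 41, 43
The 2 values of 14 share dense rank 2.
Remaining distinct values take the next consecutive integers.
Dee has value 43 → rank 8.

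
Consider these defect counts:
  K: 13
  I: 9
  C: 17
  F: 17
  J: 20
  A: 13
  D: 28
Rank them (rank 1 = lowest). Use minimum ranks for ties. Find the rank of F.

4

Sorted (ascending): 9, 13, 13, 17, 17, 20, 28
The 2 values of 13 occupy positions 2–3 → each gets rank 2.
The 2 values of 17 occupy positions 4–5 → each gets rank 4.
F has value 17 → rank 4.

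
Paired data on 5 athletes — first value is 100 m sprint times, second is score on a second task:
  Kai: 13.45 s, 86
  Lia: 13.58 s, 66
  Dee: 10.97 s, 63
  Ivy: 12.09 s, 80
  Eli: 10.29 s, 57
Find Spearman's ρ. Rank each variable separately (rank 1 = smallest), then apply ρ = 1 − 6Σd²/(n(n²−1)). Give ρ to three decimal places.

0.700

Ranks of variable 1: 4, 5, 2, 3, 1
Ranks of variable 2: 5, 3, 2, 4, 1
d = r₁ − r₂: -1, 2, 0, -1, 0
d²: 1, 4, 0, 1, 0; Σd² = 6
ρ = 1 − 6·6/(5·24) = 1 − 36/120 = 0.700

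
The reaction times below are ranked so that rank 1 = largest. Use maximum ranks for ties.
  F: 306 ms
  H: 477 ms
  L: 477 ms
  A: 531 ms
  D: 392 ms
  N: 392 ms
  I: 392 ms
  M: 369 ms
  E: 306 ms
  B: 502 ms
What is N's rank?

Sorted (descending): 531, 502, 477, 477, 392, 392, 392, 369, 306, 306
The 2 values of 477 occupy positions 3–4 → each gets rank 4.
The 3 values of 392 occupy positions 5–7 → each gets rank 7.
The 2 values of 306 occupy positions 9–10 → each gets rank 10.
N has value 392 ms → rank 7.

7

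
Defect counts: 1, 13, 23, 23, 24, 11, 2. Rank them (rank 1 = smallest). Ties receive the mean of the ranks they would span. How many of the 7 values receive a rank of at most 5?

Sorted (ascending): 1, 2, 11, 13, 23, 23, 24
The 2 values of 23 occupy positions 5–6 → average rank (5+6)/2 = 5.5.
Ranks ≤ 5: {1, 2, 3, 4} → 4 values.

4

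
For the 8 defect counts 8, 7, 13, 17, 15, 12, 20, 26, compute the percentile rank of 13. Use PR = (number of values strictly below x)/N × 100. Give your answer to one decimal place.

N = 8.
Strictly below 13: 3. Equal to 13: 1.
PR = 3/8 × 100 = 37.5

37.5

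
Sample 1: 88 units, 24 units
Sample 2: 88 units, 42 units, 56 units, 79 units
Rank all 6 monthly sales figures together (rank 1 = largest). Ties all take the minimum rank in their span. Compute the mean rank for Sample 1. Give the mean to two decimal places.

Sorted (descending): 88, 88, 79, 56, 42, 24
The 2 values of 88 occupy positions 1–2 → each gets rank 1.
Sample 1 values → pooled ranks: 88→1, 24→6
Mean rank = (1 + 6) / 2 = 3.50

3.50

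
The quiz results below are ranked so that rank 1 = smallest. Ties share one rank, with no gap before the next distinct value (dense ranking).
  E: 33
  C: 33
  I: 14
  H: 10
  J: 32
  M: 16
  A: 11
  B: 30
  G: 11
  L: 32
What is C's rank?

7

Sorted (ascending): 10, 11, 11, 14, 16, 30, 32, 32, 33, 33
The 2 values of 11 share dense rank 2.
The 2 values of 32 share dense rank 6.
The 2 values of 33 share dense rank 7.
Remaining distinct values take the next consecutive integers.
C has value 33 → rank 7.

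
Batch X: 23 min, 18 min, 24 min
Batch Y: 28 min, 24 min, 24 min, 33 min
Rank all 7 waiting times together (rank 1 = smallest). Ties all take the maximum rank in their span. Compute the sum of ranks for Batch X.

Sorted (ascending): 18, 23, 24, 24, 24, 28, 33
The 3 values of 24 occupy positions 3–5 → each gets rank 5.
Batch X values → pooled ranks: 23→2, 18→1, 24→5
Rank sum = 2 + 1 + 5 = 8

8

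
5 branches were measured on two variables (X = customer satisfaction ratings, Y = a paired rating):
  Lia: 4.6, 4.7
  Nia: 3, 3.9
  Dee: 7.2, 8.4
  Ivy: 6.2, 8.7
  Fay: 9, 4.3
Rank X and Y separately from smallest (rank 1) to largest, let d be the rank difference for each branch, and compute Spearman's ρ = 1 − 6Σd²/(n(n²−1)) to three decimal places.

Ranks of variable 1: 2, 1, 4, 3, 5
Ranks of variable 2: 3, 1, 4, 5, 2
d = r₁ − r₂: -1, 0, 0, -2, 3
d²: 1, 0, 0, 4, 9; Σd² = 14
ρ = 1 − 6·14/(5·24) = 1 − 84/120 = 0.300

0.300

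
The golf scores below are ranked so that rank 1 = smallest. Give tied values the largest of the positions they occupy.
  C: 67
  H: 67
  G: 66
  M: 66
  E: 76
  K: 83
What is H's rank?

Sorted (ascending): 66, 66, 67, 67, 76, 83
The 2 values of 66 occupy positions 1–2 → each gets rank 2.
The 2 values of 67 occupy positions 3–4 → each gets rank 4.
H has value 67 → rank 4.

4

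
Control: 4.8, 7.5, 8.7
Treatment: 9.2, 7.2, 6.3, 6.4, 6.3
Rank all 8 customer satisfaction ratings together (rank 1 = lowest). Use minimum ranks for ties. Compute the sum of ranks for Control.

Sorted (ascending): 4.8, 6.3, 6.3, 6.4, 7.2, 7.5, 8.7, 9.2
The 2 values of 6.3 occupy positions 2–3 → each gets rank 2.
Control values → pooled ranks: 4.8→1, 7.5→6, 8.7→7
Rank sum = 1 + 6 + 7 = 14

14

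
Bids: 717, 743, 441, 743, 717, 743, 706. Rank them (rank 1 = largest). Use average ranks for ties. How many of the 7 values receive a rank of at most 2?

Sorted (descending): 743, 743, 743, 717, 717, 706, 441
The 3 values of 743 occupy positions 1–3 → average rank 2.
The 2 values of 717 occupy positions 4–5 → average rank (4+5)/2 = 4.5.
Ranks ≤ 2: {2, 2, 2} → 3 values.

3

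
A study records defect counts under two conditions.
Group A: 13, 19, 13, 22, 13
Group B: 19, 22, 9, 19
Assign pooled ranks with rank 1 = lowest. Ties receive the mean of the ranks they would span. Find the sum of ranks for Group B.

21.5

Sorted (ascending): 9, 13, 13, 13, 19, 19, 19, 22, 22
The 3 values of 13 occupy positions 2–4 → average rank 3.
The 3 values of 19 occupy positions 5–7 → average rank 6.
The 2 values of 22 occupy positions 8–9 → average rank (8+9)/2 = 8.5.
Group B values → pooled ranks: 19→6, 22→8.5, 9→1, 19→6
Rank sum = 6 + 8.5 + 1 + 6 = 21.5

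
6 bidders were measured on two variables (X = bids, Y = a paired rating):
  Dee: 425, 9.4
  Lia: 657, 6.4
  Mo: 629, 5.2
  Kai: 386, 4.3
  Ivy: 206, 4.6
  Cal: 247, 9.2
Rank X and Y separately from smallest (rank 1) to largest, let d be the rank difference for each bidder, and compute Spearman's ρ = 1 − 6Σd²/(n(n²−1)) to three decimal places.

0.257

Ranks of variable 1: 4, 6, 5, 3, 1, 2
Ranks of variable 2: 6, 4, 3, 1, 2, 5
d = r₁ − r₂: -2, 2, 2, 2, -1, -3
d²: 4, 4, 4, 4, 1, 9; Σd² = 26
ρ = 1 − 6·26/(6·35) = 1 − 156/210 = 0.257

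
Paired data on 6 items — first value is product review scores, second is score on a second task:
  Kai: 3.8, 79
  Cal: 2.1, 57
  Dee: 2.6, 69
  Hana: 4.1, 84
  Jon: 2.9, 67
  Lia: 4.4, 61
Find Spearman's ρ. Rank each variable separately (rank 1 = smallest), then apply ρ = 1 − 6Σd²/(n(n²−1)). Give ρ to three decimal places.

0.371

Ranks of variable 1: 4, 1, 2, 5, 3, 6
Ranks of variable 2: 5, 1, 4, 6, 3, 2
d = r₁ − r₂: -1, 0, -2, -1, 0, 4
d²: 1, 0, 4, 1, 0, 16; Σd² = 22
ρ = 1 − 6·22/(6·35) = 1 − 132/210 = 0.371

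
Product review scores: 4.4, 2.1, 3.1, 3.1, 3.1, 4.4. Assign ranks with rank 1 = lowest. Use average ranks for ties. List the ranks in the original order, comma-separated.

5.5, 1, 3, 3, 3, 5.5

Sorted (ascending): 2.1, 3.1, 3.1, 3.1, 4.4, 4.4
The 3 values of 3.1 occupy positions 2–4 → average rank 3.
The 2 values of 4.4 occupy positions 5–6 → average rank (5+6)/2 = 5.5.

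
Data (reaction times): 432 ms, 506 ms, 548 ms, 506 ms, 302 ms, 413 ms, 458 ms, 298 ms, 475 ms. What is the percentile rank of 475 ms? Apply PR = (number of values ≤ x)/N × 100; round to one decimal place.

66.7

N = 9.
Strictly below 475: 5. Equal to 475: 1.
PR = 6/9 × 100 = 66.7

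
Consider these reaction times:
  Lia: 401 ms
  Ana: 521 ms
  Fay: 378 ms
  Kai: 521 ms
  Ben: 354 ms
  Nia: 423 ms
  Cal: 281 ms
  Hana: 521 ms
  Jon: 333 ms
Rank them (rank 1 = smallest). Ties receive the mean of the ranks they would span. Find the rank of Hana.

8

Sorted (ascending): 281, 333, 354, 378, 401, 423, 521, 521, 521
The 3 values of 521 occupy positions 7–9 → average rank 8.
Hana has value 521 ms → rank 8.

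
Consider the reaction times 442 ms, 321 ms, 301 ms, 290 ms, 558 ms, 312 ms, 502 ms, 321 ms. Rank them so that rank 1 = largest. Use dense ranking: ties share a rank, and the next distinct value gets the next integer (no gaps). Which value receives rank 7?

290

Sorted (descending): 558, 502, 442, 321, 321, 312, 301, 290
The 2 values of 321 share dense rank 4.
Remaining distinct values take the next consecutive integers.
Rank 7 → value 290.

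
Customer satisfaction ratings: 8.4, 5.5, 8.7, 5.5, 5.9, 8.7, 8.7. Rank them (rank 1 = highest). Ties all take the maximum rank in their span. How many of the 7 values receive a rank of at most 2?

0

Sorted (descending): 8.7, 8.7, 8.7, 8.4, 5.9, 5.5, 5.5
The 3 values of 8.7 occupy positions 1–3 → each gets rank 3.
The 2 values of 5.5 occupy positions 6–7 → each gets rank 7.
Ranks ≤ 2: {} → 0 values.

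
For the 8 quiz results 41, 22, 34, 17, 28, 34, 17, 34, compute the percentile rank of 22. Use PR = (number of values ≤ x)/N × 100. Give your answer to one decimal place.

N = 8.
Strictly below 22: 2. Equal to 22: 1.
PR = 3/8 × 100 = 37.5

37.5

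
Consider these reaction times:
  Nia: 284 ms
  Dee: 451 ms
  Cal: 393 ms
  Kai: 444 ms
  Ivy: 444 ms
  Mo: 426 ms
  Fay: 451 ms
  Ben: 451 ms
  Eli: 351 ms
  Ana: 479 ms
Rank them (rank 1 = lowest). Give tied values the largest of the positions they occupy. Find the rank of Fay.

Sorted (ascending): 284, 351, 393, 426, 444, 444, 451, 451, 451, 479
The 2 values of 444 occupy positions 5–6 → each gets rank 6.
The 3 values of 451 occupy positions 7–9 → each gets rank 9.
Fay has value 451 ms → rank 9.

9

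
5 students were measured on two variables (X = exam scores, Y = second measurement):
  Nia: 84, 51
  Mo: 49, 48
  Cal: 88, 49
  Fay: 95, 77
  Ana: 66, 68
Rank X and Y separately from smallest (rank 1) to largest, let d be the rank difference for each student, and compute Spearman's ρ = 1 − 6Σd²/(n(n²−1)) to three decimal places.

Ranks of variable 1: 3, 1, 4, 5, 2
Ranks of variable 2: 3, 1, 2, 5, 4
d = r₁ − r₂: 0, 0, 2, 0, -2
d²: 0, 0, 4, 0, 4; Σd² = 8
ρ = 1 − 6·8/(5·24) = 1 − 48/120 = 0.600

0.600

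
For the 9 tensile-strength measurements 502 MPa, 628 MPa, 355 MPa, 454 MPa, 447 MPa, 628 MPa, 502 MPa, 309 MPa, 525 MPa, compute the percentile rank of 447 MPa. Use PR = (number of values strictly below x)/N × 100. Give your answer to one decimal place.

N = 9.
Strictly below 447: 2. Equal to 447: 1.
PR = 2/9 × 100 = 22.2

22.2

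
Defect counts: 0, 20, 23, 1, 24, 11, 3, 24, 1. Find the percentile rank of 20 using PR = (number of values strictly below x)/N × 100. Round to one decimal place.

N = 9.
Strictly below 20: 5. Equal to 20: 1.
PR = 5/9 × 100 = 55.6

55.6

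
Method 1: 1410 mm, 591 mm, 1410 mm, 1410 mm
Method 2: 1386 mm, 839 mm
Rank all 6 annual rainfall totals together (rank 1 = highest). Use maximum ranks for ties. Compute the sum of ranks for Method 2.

9

Sorted (descending): 1410, 1410, 1410, 1386, 839, 591
The 3 values of 1410 occupy positions 1–3 → each gets rank 3.
Method 2 values → pooled ranks: 1386→4, 839→5
Rank sum = 4 + 5 = 9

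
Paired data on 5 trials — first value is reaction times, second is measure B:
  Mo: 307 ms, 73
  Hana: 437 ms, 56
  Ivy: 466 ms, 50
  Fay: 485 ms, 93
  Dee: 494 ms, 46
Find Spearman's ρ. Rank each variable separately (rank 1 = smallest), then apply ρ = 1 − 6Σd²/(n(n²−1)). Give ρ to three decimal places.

Ranks of variable 1: 1, 2, 3, 4, 5
Ranks of variable 2: 4, 3, 2, 5, 1
d = r₁ − r₂: -3, -1, 1, -1, 4
d²: 9, 1, 1, 1, 16; Σd² = 28
ρ = 1 − 6·28/(5·24) = 1 − 168/120 = -0.400

-0.400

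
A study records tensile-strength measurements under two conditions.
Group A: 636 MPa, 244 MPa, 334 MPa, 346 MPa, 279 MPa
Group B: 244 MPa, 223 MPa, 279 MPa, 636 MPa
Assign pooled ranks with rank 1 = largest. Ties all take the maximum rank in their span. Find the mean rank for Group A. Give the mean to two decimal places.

4.60

Sorted (descending): 636, 636, 346, 334, 279, 279, 244, 244, 223
The 2 values of 636 occupy positions 1–2 → each gets rank 2.
The 2 values of 279 occupy positions 5–6 → each gets rank 6.
The 2 values of 244 occupy positions 7–8 → each gets rank 8.
Group A values → pooled ranks: 636→2, 244→8, 334→4, 346→3, 279→6
Mean rank = (2 + 8 + 4 + 3 + 6) / 5 = 4.60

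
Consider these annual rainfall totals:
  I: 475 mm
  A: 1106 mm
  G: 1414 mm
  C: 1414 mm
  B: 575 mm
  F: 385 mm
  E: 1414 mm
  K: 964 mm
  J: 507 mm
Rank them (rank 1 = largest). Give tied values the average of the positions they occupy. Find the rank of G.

Sorted (descending): 1414, 1414, 1414, 1106, 964, 575, 507, 475, 385
The 3 values of 1414 occupy positions 1–3 → average rank 2.
G has value 1414 mm → rank 2.

2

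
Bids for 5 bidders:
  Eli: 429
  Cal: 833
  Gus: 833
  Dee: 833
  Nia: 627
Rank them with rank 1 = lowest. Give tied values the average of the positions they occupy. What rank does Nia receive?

2

Sorted (ascending): 429, 627, 833, 833, 833
The 3 values of 833 occupy positions 3–5 → average rank 4.
Nia has value 627 → rank 2.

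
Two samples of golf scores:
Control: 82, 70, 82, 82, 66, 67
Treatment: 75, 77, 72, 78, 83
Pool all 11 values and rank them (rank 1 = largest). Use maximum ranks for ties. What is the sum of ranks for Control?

Sorted (descending): 83, 82, 82, 82, 78, 77, 75, 72, 70, 67, 66
The 3 values of 82 occupy positions 2–4 → each gets rank 4.
Control values → pooled ranks: 82→4, 70→9, 82→4, 82→4, 66→11, 67→10
Rank sum = 4 + 9 + 4 + 4 + 11 + 10 = 42

42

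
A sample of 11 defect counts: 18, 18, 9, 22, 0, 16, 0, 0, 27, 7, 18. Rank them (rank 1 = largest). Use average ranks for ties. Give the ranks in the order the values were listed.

4, 4, 7, 2, 10, 6, 10, 10, 1, 8, 4

Sorted (descending): 27, 22, 18, 18, 18, 16, 9, 7, 0, 0, 0
The 3 values of 18 occupy positions 3–5 → average rank 4.
The 3 values of 0 occupy positions 9–11 → average rank 10.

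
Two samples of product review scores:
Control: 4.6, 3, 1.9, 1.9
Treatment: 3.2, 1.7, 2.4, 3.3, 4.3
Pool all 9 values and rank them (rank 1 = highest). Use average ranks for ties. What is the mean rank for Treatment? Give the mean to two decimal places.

4.80

Sorted (descending): 4.6, 4.3, 3.3, 3.2, 3, 2.4, 1.9, 1.9, 1.7
The 2 values of 1.9 occupy positions 7–8 → average rank (7+8)/2 = 7.5.
Treatment values → pooled ranks: 3.2→4, 1.7→9, 2.4→6, 3.3→3, 4.3→2
Mean rank = (4 + 9 + 6 + 3 + 2) / 5 = 4.80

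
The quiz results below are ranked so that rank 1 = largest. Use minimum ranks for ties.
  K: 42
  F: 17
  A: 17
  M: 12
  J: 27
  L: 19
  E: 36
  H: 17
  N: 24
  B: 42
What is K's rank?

Sorted (descending): 42, 42, 36, 27, 24, 19, 17, 17, 17, 12
The 2 values of 42 occupy positions 1–2 → each gets rank 1.
The 3 values of 17 occupy positions 7–9 → each gets rank 7.
K has value 42 → rank 1.

1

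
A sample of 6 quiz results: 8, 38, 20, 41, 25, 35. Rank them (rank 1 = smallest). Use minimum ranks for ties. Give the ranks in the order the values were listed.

1, 5, 2, 6, 3, 4

Sorted (ascending): 8, 20, 25, 35, 38, 41
No ties — each value takes its position as its rank.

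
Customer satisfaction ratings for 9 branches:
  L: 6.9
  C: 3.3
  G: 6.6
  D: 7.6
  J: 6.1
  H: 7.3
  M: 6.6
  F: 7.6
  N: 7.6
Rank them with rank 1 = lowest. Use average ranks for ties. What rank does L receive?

Sorted (ascending): 3.3, 6.1, 6.6, 6.6, 6.9, 7.3, 7.6, 7.6, 7.6
The 2 values of 6.6 occupy positions 3–4 → average rank (3+4)/2 = 3.5.
The 3 values of 7.6 occupy positions 7–9 → average rank 8.
L has value 6.9 → rank 5.

5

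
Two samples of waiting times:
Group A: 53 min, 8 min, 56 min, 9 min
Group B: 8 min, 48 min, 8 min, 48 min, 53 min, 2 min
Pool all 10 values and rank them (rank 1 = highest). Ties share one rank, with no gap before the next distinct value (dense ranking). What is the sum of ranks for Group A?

12

Sorted (descending): 56, 53, 53, 48, 48, 9, 8, 8, 8, 2
The 2 values of 53 share dense rank 2.
The 2 values of 48 share dense rank 3.
The 3 values of 8 share dense rank 5.
Remaining distinct values take the next consecutive integers.
Group A values → pooled ranks: 53→2, 8→5, 56→1, 9→4
Rank sum = 2 + 5 + 1 + 4 = 12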